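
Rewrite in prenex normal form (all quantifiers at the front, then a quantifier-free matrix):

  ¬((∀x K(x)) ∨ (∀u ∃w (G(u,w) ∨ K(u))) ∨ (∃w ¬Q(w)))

∃x ∃u ∀w ∀c (¬K(x) ∧ ¬G(u,w) ∧ ¬K(u) ∧ Q(c))

Push ¬ through the quantifiers and connectives to reach negation normal form:
  (∃x ¬K(x)) ∧ (∃u ∀w (¬G(u,w) ∧ ¬K(u))) ∧ (∀w Q(w))
Give each quantifier a distinct variable: w↦c.
  (∃x ¬K(x)) ∧ (∃u ∀w (¬G(u,w) ∧ ¬K(u))) ∧ (∀c Q(c))
Finally move all quantifiers to the prefix:
  ∃x ∃u ∀w ∀c (¬K(x) ∧ ¬G(u,w) ∧ ¬K(u) ∧ Q(c))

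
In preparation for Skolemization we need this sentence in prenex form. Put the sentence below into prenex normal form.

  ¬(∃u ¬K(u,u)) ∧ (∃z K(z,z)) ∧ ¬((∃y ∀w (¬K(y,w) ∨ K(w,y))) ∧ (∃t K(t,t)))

∀u ∃z ∀y ∃w ∀t (K(u,u) ∧ K(z,z) ∧ (K(y,w) ∧ ¬K(w,y) ∨ ¬K(t,t)))

Drive negations inward (¬∀x A ≡ ∃x ¬A, ¬∃x A ≡ ∀x ¬A, De Morgan for ∧/∨):
  (∀u K(u,u)) ∧ (∃z K(z,z)) ∧ ((∀y ∃w (K(y,w) ∧ ¬K(w,y))) ∨ (∀t ¬K(t,t)))
All bound variables are already distinct, so no renaming is needed.
Extract every quantifier outward, since the variables are now distinct and don't occur free across branches:
  ∀u ∃z ∀y ∃w ∀t (K(u,u) ∧ K(z,z) ∧ (K(y,w) ∧ ¬K(w,y) ∨ ¬K(t,t)))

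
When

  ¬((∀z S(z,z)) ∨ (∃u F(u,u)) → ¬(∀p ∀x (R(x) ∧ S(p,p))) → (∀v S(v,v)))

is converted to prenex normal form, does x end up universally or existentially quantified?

existential

Eliminate → and ↔ using ¬ and ∨.
  ¬(¬((∀z S(z,z)) ∨ (∃u F(u,u))) ∨ ¬¬(∀p ∀x (R(x) ∧ S(p,p))) ∨ (∀v S(v,v)))
Move each ¬ inward, flipping quantifiers it crosses:
  ((∀z S(z,z)) ∨ (∃u F(u,u))) ∧ (∃p ∃x (¬R(x) ∨ ¬S(p,p))) ∧ (∃v ¬S(v,v))
Extract every quantifier outward, since the variables are now distinct and don't occur free across branches:
  ∀z ∃u ∃p ∃x ∃v ((S(z,z) ∨ F(u,u)) ∧ (¬R(x) ∨ ¬S(p,p)) ∧ ¬S(v,v))
The quantifier ∀x sits under an odd number of negations (counting the antecedent side of each →), so it flips to ∃x.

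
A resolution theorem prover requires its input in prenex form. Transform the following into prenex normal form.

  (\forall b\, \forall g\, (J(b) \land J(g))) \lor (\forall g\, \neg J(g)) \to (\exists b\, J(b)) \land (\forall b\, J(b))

\exists b\, \exists g\, \exists v1\, \exists z1\, \forall a\, ((\neg J(b) \lor \neg J(g)) \land J(v1) \lor J(z1) \land J(a))

First replace A → B with ¬A ∨ B.
  \neg ((\forall b\, \forall g\, (J(b) \land J(g))) \lor (\forall g\, \neg J(g))) \lor (\exists b\, J(b)) \land (\forall b\, J(b))
Drive negations inward (¬∀x A ≡ ∃x ¬A, ¬∃x A ≡ ∀x ¬A, De Morgan for ∧/∨):
  (\exists b\, \exists g\, (\neg J(b) \lor \neg J(g))) \land (\exists g\, J(g)) \lor (\exists b\, J(b)) \land (\forall b\, J(b))
Standardize variables apart so no two quantifiers bind the same name: g↦v1, b↦z1, b↦a.
  (\exists b\, \exists g\, (\neg J(b) \lor \neg J(g))) \land (\exists v1\, J(v1)) \lor (\exists z1\, J(z1)) \land (\forall a\, J(a))
Finally move all quantifiers to the prefix:
  \exists b\, \exists g\, \exists v1\, \exists z1\, \forall a\, ((\neg J(b) \lor \neg J(g)) \land J(v1) \lor J(z1) \land J(a))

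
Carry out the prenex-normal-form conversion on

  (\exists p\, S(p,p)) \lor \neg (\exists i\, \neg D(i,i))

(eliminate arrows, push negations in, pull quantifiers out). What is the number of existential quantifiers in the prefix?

1

Move each ¬ inward, flipping quantifiers it crosses:
  (\exists p\, S(p,p)) \lor (\forall i\, D(i,i))
All bound variables are already distinct, so no renaming is needed.
Finally move all quantifiers to the prefix:
  \exists p\, \forall i\, (S(p,p) \lor D(i,i))
The prefix is \exists p \forall i: 1 universal, 1 existential.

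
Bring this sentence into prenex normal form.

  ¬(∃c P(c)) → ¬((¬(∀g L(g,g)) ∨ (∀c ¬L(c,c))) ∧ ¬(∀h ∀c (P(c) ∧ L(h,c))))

First replace A → B with ¬A ∨ B.
  ¬¬(∃c P(c)) ∨ ¬((¬(∀g L(g,g)) ∨ (∀c ¬L(c,c))) ∧ ¬(∀h ∀c (P(c) ∧ L(h,c))))
Push ¬ through the quantifiers and connectives to reach negation normal form:
  (∃c P(c)) ∨ (∀g L(g,g)) ∧ (∃c L(c,c)) ∨ (∀h ∀c (P(c) ∧ L(h,c)))
Rename bound variables to avoid capture: c↦t, c↦y1.
  (∃c P(c)) ∨ (∀g L(g,g)) ∧ (∃t L(t,t)) ∨ (∀h ∀y1 (P(y1) ∧ L(h,y1)))
Pull the quantifiers to the front (each side's bound variable is not free in the other side):
  ∃c ∀g ∃t ∀h ∀y1 (P(c) ∨ L(g,g) ∧ L(t,t) ∨ P(y1) ∧ L(h,y1))

∃c ∀g ∃t ∀h ∀y1 (P(c) ∨ L(g,g) ∧ L(t,t) ∨ P(y1) ∧ L(h,y1))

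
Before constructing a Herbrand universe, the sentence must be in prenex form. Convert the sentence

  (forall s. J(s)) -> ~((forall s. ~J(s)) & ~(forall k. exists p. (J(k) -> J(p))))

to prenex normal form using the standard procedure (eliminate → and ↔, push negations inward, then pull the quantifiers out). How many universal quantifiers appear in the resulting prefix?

1

Rewrite implications/biconditionals: A → B as ¬A ∨ B.
  ~(forall s. J(s)) | ~((forall s. ~J(s)) & ~(forall k. exists p. (~J(k) | J(p))))
Move each ¬ inward, flipping quantifiers it crosses:
  (exists s. ~J(s)) | (exists s. J(s)) | (forall k. exists p. (~J(k) | J(p)))
Standardize variables apart so no two quantifiers bind the same name: s↦x1.
  (exists s. ~J(s)) | (exists x1. J(x1)) | (forall k. exists p. (~J(k) | J(p)))
Extract every quantifier outward, since the variables are now distinct and don't occur free across branches:
  exists s. exists x1. forall k. exists p. (~J(s) | J(x1) | ~J(k) | J(p))
The prefix is exists s exists x1 forall k exists p: 1 universal, 3 existential.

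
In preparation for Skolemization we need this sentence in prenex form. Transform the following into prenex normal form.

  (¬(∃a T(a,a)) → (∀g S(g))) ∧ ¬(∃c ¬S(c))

Rewrite implications/biconditionals: A → B as ¬A ∨ B.
  (¬¬(∃a T(a,a)) ∨ (∀g S(g))) ∧ ¬(∃c ¬S(c))
Move each ¬ inward, flipping quantifiers it crosses:
  ((∃a T(a,a)) ∨ (∀g S(g))) ∧ (∀c S(c))
Finally move all quantifiers to the prefix:
  ∃a ∀g ∀c ((T(a,a) ∨ S(g)) ∧ S(c))

∃a ∀g ∀c ((T(a,a) ∨ S(g)) ∧ S(c))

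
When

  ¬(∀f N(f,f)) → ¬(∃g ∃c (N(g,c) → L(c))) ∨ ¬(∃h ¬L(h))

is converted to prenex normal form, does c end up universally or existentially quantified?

Eliminate → and ↔ using ¬ and ∨.
  ¬¬(∀f N(f,f)) ∨ ¬(∃g ∃c (¬N(g,c) ∨ L(c))) ∨ ¬(∃h ¬L(h))
Move each ¬ inward, flipping quantifiers it crosses:
  (∀f N(f,f)) ∨ (∀g ∀c (N(g,c) ∧ ¬L(c))) ∨ (∀h L(h))
All bound variables are already distinct, so no renaming is needed.
Extract every quantifier outward, since the variables are now distinct and don't occur free across branches:
  ∀f ∀g ∀c ∀h (N(f,f) ∨ N(g,c) ∧ ¬L(c) ∨ L(h))
The quantifier ∃c sits under an odd number of negations (counting the antecedent side of each →), so it flips to ∀c.

universal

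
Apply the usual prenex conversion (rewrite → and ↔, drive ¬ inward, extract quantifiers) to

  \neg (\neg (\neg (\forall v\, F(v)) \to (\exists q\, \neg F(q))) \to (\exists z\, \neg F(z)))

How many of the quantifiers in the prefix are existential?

1

Eliminate → and ↔ using ¬ and ∨.
  \neg (\neg \neg (\neg \neg (\forall v\, F(v)) \lor (\exists q\, \neg F(q))) \lor (\exists z\, \neg F(z)))
Move each ¬ inward, flipping quantifiers it crosses:
  (\exists v\, \neg F(v)) \land (\forall q\, F(q)) \land (\forall z\, F(z))
Finally move all quantifiers to the prefix:
  \exists v\, \forall q\, \forall z\, (\neg F(v) \land F(q) \land F(z))
The prefix is \exists v \forall q \forall z: 2 universal, 1 existential.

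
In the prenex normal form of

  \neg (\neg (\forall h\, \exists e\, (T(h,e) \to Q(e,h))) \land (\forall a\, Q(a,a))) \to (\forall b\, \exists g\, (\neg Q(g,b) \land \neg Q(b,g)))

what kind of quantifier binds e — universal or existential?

universal

Eliminate → and ↔ using ¬ and ∨.
  \neg \neg (\neg (\forall h\, \exists e\, (\neg T(h,e) \lor Q(e,h))) \land (\forall a\, Q(a,a))) \lor (\forall b\, \exists g\, (\neg Q(g,b) \land \neg Q(b,g)))
Move each ¬ inward, flipping quantifiers it crosses:
  (\exists h\, \forall e\, (T(h,e) \land \neg Q(e,h))) \land (\forall a\, Q(a,a)) \lor (\forall b\, \exists g\, (\neg Q(g,b) \land \neg Q(b,g)))
All bound variables are already distinct, so no renaming is needed.
Pull the quantifiers to the front (each side's bound variable is not free in the other side):
  \exists h\, \forall e\, \forall a\, \forall b\, \exists g\, (T(h,e) \land \neg Q(e,h) \land Q(a,a) \lor \neg Q(g,b) \land \neg Q(b,g))
The quantifier \exists e sits under an odd number of negations (counting the antecedent side of each →), so it flips to \forall e.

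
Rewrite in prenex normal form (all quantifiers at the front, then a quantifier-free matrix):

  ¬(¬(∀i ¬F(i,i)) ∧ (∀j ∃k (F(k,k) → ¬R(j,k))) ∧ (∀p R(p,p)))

First replace A → B with ¬A ∨ B.
  ¬(¬(∀i ¬F(i,i)) ∧ (∀j ∃k (¬F(k,k) ∨ ¬R(j,k))) ∧ (∀p R(p,p)))
Move each ¬ inward, flipping quantifiers it crosses:
  (∀i ¬F(i,i)) ∨ (∃j ∀k (F(k,k) ∧ R(j,k))) ∨ (∃p ¬R(p,p))
Finally move all quantifiers to the prefix:
  ∀i ∃j ∀k ∃p (¬F(i,i) ∨ F(k,k) ∧ R(j,k) ∨ ¬R(p,p))

∀i ∃j ∀k ∃p (¬F(i,i) ∨ F(k,k) ∧ R(j,k) ∨ ¬R(p,p))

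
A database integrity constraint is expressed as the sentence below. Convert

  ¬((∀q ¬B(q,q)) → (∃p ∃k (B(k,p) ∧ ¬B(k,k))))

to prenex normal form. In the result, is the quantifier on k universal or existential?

universal

First replace A → B with ¬A ∨ B.
  ¬(¬(∀q ¬B(q,q)) ∨ (∃p ∃k (B(k,p) ∧ ¬B(k,k))))
Push ¬ through the quantifiers and connectives to reach negation normal form:
  (∀q ¬B(q,q)) ∧ (∀p ∀k (¬B(k,p) ∨ B(k,k)))
All bound variables are already distinct, so no renaming is needed.
Finally move all quantifiers to the prefix:
  ∀q ∀p ∀k (¬B(q,q) ∧ (¬B(k,p) ∨ B(k,k)))
The quantifier ∃k sits under an odd number of negations (counting the antecedent side of each →), so it flips to ∀k.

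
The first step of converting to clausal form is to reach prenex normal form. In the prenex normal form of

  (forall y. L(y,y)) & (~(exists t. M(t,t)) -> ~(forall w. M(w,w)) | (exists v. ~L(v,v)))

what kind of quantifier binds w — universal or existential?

First replace A → B with ¬A ∨ B.
  (forall y. L(y,y)) & (~~(exists t. M(t,t)) | ~(forall w. M(w,w)) | (exists v. ~L(v,v)))
Push ¬ through the quantifiers and connectives to reach negation normal form:
  (forall y. L(y,y)) & ((exists t. M(t,t)) | (exists w. ~M(w,w)) | (exists v. ~L(v,v)))
Extract every quantifier outward, since the variables are now distinct and don't occur free across branches:
  forall y. exists t. exists w. exists v. (L(y,y) & (M(t,t) | ~M(w,w) | ~L(v,v)))
The quantifier forall w sits under an odd number of negations (counting the antecedent side of each →), so it flips to exists w.

existential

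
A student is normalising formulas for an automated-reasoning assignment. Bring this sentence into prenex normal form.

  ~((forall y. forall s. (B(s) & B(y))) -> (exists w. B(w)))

forall y. forall s. forall w. (B(s) & B(y) & ~B(w))

Rewrite implications/biconditionals: A → B as ¬A ∨ B.
  ~(~(forall y. forall s. (B(s) & B(y))) | (exists w. B(w)))
Move each ¬ inward, flipping quantifiers it crosses:
  (forall y. forall s. (B(s) & B(y))) & (forall w. ~B(w))
Extract every quantifier outward, since the variables are now distinct and don't occur free across branches:
  forall y. forall s. forall w. (B(s) & B(y) & ~B(w))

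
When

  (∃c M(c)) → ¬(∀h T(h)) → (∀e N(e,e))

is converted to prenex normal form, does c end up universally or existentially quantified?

universal

Rewrite implications/biconditionals: A → B as ¬A ∨ B.
  ¬(∃c M(c)) ∨ ¬¬(∀h T(h)) ∨ (∀e N(e,e))
Move each ¬ inward, flipping quantifiers it crosses:
  (∀c ¬M(c)) ∨ (∀h T(h)) ∨ (∀e N(e,e))
Extract every quantifier outward, since the variables are now distinct and don't occur free across branches:
  ∀c ∀h ∀e (¬M(c) ∨ T(h) ∨ N(e,e))
The quantifier ∃c sits under an odd number of negations (counting the antecedent side of each →), so it flips to ∀c.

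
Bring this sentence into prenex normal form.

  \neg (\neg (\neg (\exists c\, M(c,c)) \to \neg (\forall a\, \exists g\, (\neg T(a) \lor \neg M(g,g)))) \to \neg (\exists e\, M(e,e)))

Rewrite implications/biconditionals: A → B as ¬A ∨ B.
  \neg (\neg \neg (\neg \neg (\exists c\, M(c,c)) \lor \neg (\forall a\, \exists g\, (\neg T(a) \lor \neg M(g,g)))) \lor \neg (\exists e\, M(e,e)))
Move each ¬ inward, flipping quantifiers it crosses:
  (\forall c\, \neg M(c,c)) \land (\forall a\, \exists g\, (\neg T(a) \lor \neg M(g,g))) \land (\exists e\, M(e,e))
All bound variables are already distinct, so no renaming is needed.
Extract every quantifier outward, since the variables are now distinct and don't occur free across branches:
  \forall c\, \forall a\, \exists g\, \exists e\, (\neg M(c,c) \land (\neg T(a) \lor \neg M(g,g)) \land M(e,e))

\forall c\, \forall a\, \exists g\, \exists e\, (\neg M(c,c) \land (\neg T(a) \lor \neg M(g,g)) \land M(e,e))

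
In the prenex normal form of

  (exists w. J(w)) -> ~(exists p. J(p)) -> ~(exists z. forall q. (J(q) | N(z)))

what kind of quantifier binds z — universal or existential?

universal

Eliminate → and ↔ using ¬ and ∨.
  ~(exists w. J(w)) | ~~(exists p. J(p)) | ~(exists z. forall q. (J(q) | N(z)))
Push ¬ through the quantifiers and connectives to reach negation normal form:
  (forall w. ~J(w)) | (exists p. J(p)) | (forall z. exists q. (~J(q) & ~N(z)))
All bound variables are already distinct, so no renaming is needed.
Finally move all quantifiers to the prefix:
  forall w. exists p. forall z. exists q. (~J(w) | J(p) | ~J(q) & ~N(z))
The quantifier exists z sits under an odd number of negations (counting the antecedent side of each →), so it flips to forall z.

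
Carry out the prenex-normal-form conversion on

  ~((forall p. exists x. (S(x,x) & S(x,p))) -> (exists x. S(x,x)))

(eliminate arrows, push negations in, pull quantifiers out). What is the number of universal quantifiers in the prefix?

Eliminate → and ↔ using ¬ and ∨.
  ~(~(forall p. exists x. (S(x,x) & S(x,p))) | (exists x. S(x,x)))
Drive negations inward (¬∀x A ≡ ∃x ¬A, ¬∃x A ≡ ∀x ¬A, De Morgan for ∧/∨):
  (forall p. exists x. (S(x,x) & S(x,p))) & (forall x. ~S(x,x))
Standardize variables apart so no two quantifiers bind the same name: x↦r.
  (forall p. exists x. (S(x,x) & S(x,p))) & (forall r. ~S(r,r))
Extract every quantifier outward, since the variables are now distinct and don't occur free across branches:
  forall p. exists x. forall r. (S(x,x) & S(x,p) & ~S(r,r))
The prefix is forall p exists x forall r: 2 universal, 1 existential.

2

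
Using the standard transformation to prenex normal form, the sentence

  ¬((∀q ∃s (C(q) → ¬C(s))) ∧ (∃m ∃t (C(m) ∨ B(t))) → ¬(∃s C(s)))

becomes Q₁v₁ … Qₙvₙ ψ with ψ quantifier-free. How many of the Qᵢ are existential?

First replace A → B with ¬A ∨ B.
  ¬(¬((∀q ∃s (¬C(q) ∨ ¬C(s))) ∧ (∃m ∃t (C(m) ∨ B(t)))) ∨ ¬(∃s C(s)))
Move each ¬ inward, flipping quantifiers it crosses:
  (∀q ∃s (¬C(q) ∨ ¬C(s))) ∧ (∃m ∃t (C(m) ∨ B(t))) ∧ (∃s C(s))
Give each quantifier a distinct variable: s↦r.
  (∀q ∃s (¬C(q) ∨ ¬C(s))) ∧ (∃m ∃t (C(m) ∨ B(t))) ∧ (∃r C(r))
Pull the quantifiers to the front (each side's bound variable is not free in the other side):
  ∀q ∃s ∃m ∃t ∃r ((¬C(q) ∨ ¬C(s)) ∧ (C(m) ∨ B(t)) ∧ C(r))
The prefix is ∀q ∃s ∃m ∃t ∃r: 1 universal, 4 existential.

4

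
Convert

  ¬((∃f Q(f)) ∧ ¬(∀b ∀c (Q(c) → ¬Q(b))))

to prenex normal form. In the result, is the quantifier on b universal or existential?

universal

Eliminate → and ↔ using ¬ and ∨.
  ¬((∃f Q(f)) ∧ ¬(∀b ∀c (¬Q(c) ∨ ¬Q(b))))
Move each ¬ inward, flipping quantifiers it crosses:
  (∀f ¬Q(f)) ∨ (∀b ∀c (¬Q(c) ∨ ¬Q(b)))
All bound variables are already distinct, so no renaming is needed.
Finally move all quantifiers to the prefix:
  ∀f ∀b ∀c (¬Q(f) ∨ ¬Q(c) ∨ ¬Q(b))
The quantifier ∀b sits under an even number of negations (counting the antecedent side of each →), so it remains universal.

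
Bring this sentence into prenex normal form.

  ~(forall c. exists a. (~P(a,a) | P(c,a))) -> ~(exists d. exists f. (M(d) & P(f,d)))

Rewrite implications/biconditionals: A → B as ¬A ∨ B.
  ~~(forall c. exists a. (~P(a,a) | P(c,a))) | ~(exists d. exists f. (M(d) & P(f,d)))
Drive negations inward (¬∀x A ≡ ∃x ¬A, ¬∃x A ≡ ∀x ¬A, De Morgan for ∧/∨):
  (forall c. exists a. (~P(a,a) | P(c,a))) | (forall d. forall f. (~M(d) | ~P(f,d)))
Pull the quantifiers to the front (each side's bound variable is not free in the other side):
  forall c. exists a. forall d. forall f. (~P(a,a) | P(c,a) | ~M(d) | ~P(f,d))

forall c. exists a. forall d. forall f. (~P(a,a) | P(c,a) | ~M(d) | ~P(f,d))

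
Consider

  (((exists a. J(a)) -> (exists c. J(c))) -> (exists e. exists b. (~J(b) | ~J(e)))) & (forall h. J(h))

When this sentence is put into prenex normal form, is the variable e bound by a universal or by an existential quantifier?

existential

Rewrite implications/biconditionals: A → B as ¬A ∨ B.
  (~(~(exists a. J(a)) | (exists c. J(c))) | (exists e. exists b. (~J(b) | ~J(e)))) & (forall h. J(h))
Move each ¬ inward, flipping quantifiers it crosses:
  ((exists a. J(a)) & (forall c. ~J(c)) | (exists e. exists b. (~J(b) | ~J(e)))) & (forall h. J(h))
All bound variables are already distinct, so no renaming is needed.
Extract every quantifier outward, since the variables are now distinct and don't occur free across branches:
  exists a. forall c. exists e. exists b. forall h. ((J(a) & ~J(c) | ~J(b) | ~J(e)) & J(h))
The quantifier exists e sits under an even number of negations (counting the antecedent side of each →), so it remains existential.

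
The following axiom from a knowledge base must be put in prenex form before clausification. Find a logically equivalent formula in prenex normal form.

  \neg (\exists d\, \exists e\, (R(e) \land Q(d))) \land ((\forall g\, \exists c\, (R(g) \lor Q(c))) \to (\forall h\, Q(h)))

\forall d\, \forall e\, \exists g\, \forall c\, \forall h\, ((\neg R(e) \lor \neg Q(d)) \land (\neg R(g) \land \neg Q(c) \lor Q(h)))

Rewrite implications/biconditionals: A → B as ¬A ∨ B.
  \neg (\exists d\, \exists e\, (R(e) \land Q(d))) \land (\neg (\forall g\, \exists c\, (R(g) \lor Q(c))) \lor (\forall h\, Q(h)))
Move each ¬ inward, flipping quantifiers it crosses:
  (\forall d\, \forall e\, (\neg R(e) \lor \neg Q(d))) \land ((\exists g\, \forall c\, (\neg R(g) \land \neg Q(c))) \lor (\forall h\, Q(h)))
All bound variables are already distinct, so no renaming is needed.
Extract every quantifier outward, since the variables are now distinct and don't occur free across branches:
  \forall d\, \forall e\, \exists g\, \forall c\, \forall h\, ((\neg R(e) \lor \neg Q(d)) \land (\neg R(g) \land \neg Q(c) \lor Q(h)))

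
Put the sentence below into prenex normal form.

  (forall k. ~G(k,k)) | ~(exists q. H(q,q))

forall k. forall q. (~G(k,k) | ~H(q,q))

Push ¬ through the quantifiers and connectives to reach negation normal form:
  (forall k. ~G(k,k)) | (forall q. ~H(q,q))
All bound variables are already distinct, so no renaming is needed.
Finally move all quantifiers to the prefix:
  forall k. forall q. (~G(k,k) | ~H(q,q))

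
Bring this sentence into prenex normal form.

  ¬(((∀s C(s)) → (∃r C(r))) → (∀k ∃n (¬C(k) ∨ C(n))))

Rewrite implications/biconditionals: A → B as ¬A ∨ B.
  ¬(¬(¬(∀s C(s)) ∨ (∃r C(r))) ∨ (∀k ∃n (¬C(k) ∨ C(n))))
Push ¬ through the quantifiers and connectives to reach negation normal form:
  ((∃s ¬C(s)) ∨ (∃r C(r))) ∧ (∃k ∀n (C(k) ∧ ¬C(n)))
Finally move all quantifiers to the prefix:
  ∃s ∃r ∃k ∀n ((¬C(s) ∨ C(r)) ∧ C(k) ∧ ¬C(n))

∃s ∃r ∃k ∀n ((¬C(s) ∨ C(r)) ∧ C(k) ∧ ¬C(n))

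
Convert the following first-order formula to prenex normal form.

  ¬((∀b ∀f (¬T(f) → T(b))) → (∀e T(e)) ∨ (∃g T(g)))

Eliminate → and ↔ using ¬ and ∨.
  ¬(¬(∀b ∀f (¬¬T(f) ∨ T(b))) ∨ (∀e T(e)) ∨ (∃g T(g)))
Drive negations inward (¬∀x A ≡ ∃x ¬A, ¬∃x A ≡ ∀x ¬A, De Morgan for ∧/∨):
  (∀b ∀f (T(f) ∨ T(b))) ∧ (∃e ¬T(e)) ∧ (∀g ¬T(g))
Extract every quantifier outward, since the variables are now distinct and don't occur free across branches:
  ∀b ∀f ∃e ∀g ((T(f) ∨ T(b)) ∧ ¬T(e) ∧ ¬T(g))

∀b ∀f ∃e ∀g ((T(f) ∨ T(b)) ∧ ¬T(e) ∧ ¬T(g))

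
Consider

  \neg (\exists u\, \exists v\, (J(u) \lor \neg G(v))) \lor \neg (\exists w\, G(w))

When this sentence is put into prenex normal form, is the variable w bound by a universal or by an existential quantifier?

universal

Push ¬ through the quantifiers and connectives to reach negation normal form:
  (\forall u\, \forall v\, (\neg J(u) \land G(v))) \lor (\forall w\, \neg G(w))
All bound variables are already distinct, so no renaming is needed.
Extract every quantifier outward, since the variables are now distinct and don't occur free across branches:
  \forall u\, \forall v\, \forall w\, (\neg J(u) \land G(v) \lor \neg G(w))
The quantifier \exists w sits under an odd number of negations, so it flips to \forall w.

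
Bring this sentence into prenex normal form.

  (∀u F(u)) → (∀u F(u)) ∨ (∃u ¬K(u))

Rewrite implications/biconditionals: A → B as ¬A ∨ B.
  ¬(∀u F(u)) ∨ (∀u F(u)) ∨ (∃u ¬K(u))
Push ¬ through the quantifiers and connectives to reach negation normal form:
  (∃u ¬F(u)) ∨ (∀u F(u)) ∨ (∃u ¬K(u))
Standardize variables apart so no two quantifiers bind the same name: u↦u1, u↦y.
  (∃u ¬F(u)) ∨ (∀u1 F(u1)) ∨ (∃y ¬K(y))
Pull the quantifiers to the front (each side's bound variable is not free in the other side):
  ∃u ∀u1 ∃y (¬F(u) ∨ F(u1) ∨ ¬K(y))

∃u ∀u1 ∃y (¬F(u) ∨ F(u1) ∨ ¬K(y))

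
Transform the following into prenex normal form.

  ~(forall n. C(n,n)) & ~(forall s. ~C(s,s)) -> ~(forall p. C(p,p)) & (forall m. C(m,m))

forall n. forall s. exists p. forall m. (C(n,n) | ~C(s,s) | ~C(p,p) & C(m,m))

First replace A → B with ¬A ∨ B.
  ~(~(forall n. C(n,n)) & ~(forall s. ~C(s,s))) | ~(forall p. C(p,p)) & (forall m. C(m,m))
Drive negations inward (¬∀x A ≡ ∃x ¬A, ¬∃x A ≡ ∀x ¬A, De Morgan for ∧/∨):
  (forall n. C(n,n)) | (forall s. ~C(s,s)) | (exists p. ~C(p,p)) & (forall m. C(m,m))
Pull the quantifiers to the front (each side's bound variable is not free in the other side):
  forall n. forall s. exists p. forall m. (C(n,n) | ~C(s,s) | ~C(p,p) & C(m,m))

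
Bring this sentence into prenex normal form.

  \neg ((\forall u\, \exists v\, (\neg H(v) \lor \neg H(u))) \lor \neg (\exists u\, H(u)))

Move each ¬ inward, flipping quantifiers it crosses:
  (\exists u\, \forall v\, (H(v) \land H(u))) \land (\exists u\, H(u))
Standardize variables apart so no two quantifiers bind the same name: u↦v1.
  (\exists u\, \forall v\, (H(v) \land H(u))) \land (\exists v1\, H(v1))
Finally move all quantifiers to the prefix:
  \exists u\, \forall v\, \exists v1\, (H(v) \land H(u) \land H(v1))

\exists u\, \forall v\, \exists v1\, (H(v) \land H(u) \land H(v1))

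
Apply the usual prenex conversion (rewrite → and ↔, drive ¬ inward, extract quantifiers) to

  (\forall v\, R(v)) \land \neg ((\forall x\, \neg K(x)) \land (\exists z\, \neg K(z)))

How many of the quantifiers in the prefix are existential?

1

Move each ¬ inward, flipping quantifiers it crosses:
  (\forall v\, R(v)) \land ((\exists x\, K(x)) \lor (\forall z\, K(z)))
All bound variables are already distinct, so no renaming is needed.
Pull the quantifiers to the front (each side's bound variable is not free in the other side):
  \forall v\, \exists x\, \forall z\, (R(v) \land (K(x) \lor K(z)))
The prefix is \forall v \exists x \forall z: 2 universal, 1 existential.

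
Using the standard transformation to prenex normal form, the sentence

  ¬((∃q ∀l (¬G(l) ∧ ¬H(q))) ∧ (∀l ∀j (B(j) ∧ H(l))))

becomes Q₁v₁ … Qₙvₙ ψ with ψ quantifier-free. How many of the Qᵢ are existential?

Move each ¬ inward, flipping quantifiers it crosses:
  (∀q ∃l (G(l) ∨ H(q))) ∨ (∃l ∃j (¬B(j) ∨ ¬H(l)))
Give each quantifier a distinct variable: l↦t.
  (∀q ∃l (G(l) ∨ H(q))) ∨ (∃t ∃j (¬B(j) ∨ ¬H(t)))
Extract every quantifier outward, since the variables are now distinct and don't occur free across branches:
  ∀q ∃l ∃t ∃j (G(l) ∨ H(q) ∨ ¬B(j) ∨ ¬H(t))
The prefix is ∀q ∃l ∃t ∃j: 1 universal, 3 existential.

3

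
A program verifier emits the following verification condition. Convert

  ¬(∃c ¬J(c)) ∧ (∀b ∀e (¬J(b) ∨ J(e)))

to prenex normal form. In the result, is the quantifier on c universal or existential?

universal

Move each ¬ inward, flipping quantifiers it crosses:
  (∀c J(c)) ∧ (∀b ∀e (¬J(b) ∨ J(e)))
Pull the quantifiers to the front (each side's bound variable is not free in the other side):
  ∀c ∀b ∀e (J(c) ∧ (¬J(b) ∨ J(e)))
The quantifier ∃c sits under an odd number of negations, so it flips to ∀c.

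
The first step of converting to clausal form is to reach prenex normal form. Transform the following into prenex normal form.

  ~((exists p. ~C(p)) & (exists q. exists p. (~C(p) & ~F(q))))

Push ¬ through the quantifiers and connectives to reach negation normal form:
  (forall p. C(p)) | (forall q. forall p. (C(p) | F(q)))
Standardize variables apart so no two quantifiers bind the same name: p↦t.
  (forall p. C(p)) | (forall q. forall t. (C(t) | F(q)))
Finally move all quantifiers to the prefix:
  forall p. forall q. forall t. (C(p) | C(t) | F(q))

forall p. forall q. forall t. (C(p) | C(t) | F(q))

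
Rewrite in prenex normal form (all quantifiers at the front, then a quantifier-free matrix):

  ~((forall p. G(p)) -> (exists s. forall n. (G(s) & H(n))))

Eliminate → and ↔ using ¬ and ∨.
  ~(~(forall p. G(p)) | (exists s. forall n. (G(s) & H(n))))
Push ¬ through the quantifiers and connectives to reach negation normal form:
  (forall p. G(p)) & (forall s. exists n. (~G(s) | ~H(n)))
Finally move all quantifiers to the prefix:
  forall p. forall s. exists n. (G(p) & (~G(s) | ~H(n)))

forall p. forall s. exists n. (G(p) & (~G(s) | ~H(n)))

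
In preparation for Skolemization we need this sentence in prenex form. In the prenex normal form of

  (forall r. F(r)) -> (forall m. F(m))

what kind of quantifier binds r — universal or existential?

Rewrite implications/biconditionals: A → B as ¬A ∨ B.
  ~(forall r. F(r)) | (forall m. F(m))
Move each ¬ inward, flipping quantifiers it crosses:
  (exists r. ~F(r)) | (forall m. F(m))
All bound variables are already distinct, so no renaming is needed.
Extract every quantifier outward, since the variables are now distinct and don't occur free across branches:
  exists r. forall m. (~F(r) | F(m))
The quantifier forall r sits under an odd number of negations (counting the antecedent side of each →), so it flips to exists r.

existential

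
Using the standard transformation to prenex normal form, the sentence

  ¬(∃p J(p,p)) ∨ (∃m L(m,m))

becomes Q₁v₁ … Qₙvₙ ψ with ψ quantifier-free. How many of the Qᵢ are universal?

Move each ¬ inward, flipping quantifiers it crosses:
  (∀p ¬J(p,p)) ∨ (∃m L(m,m))
Pull the quantifiers to the front (each side's bound variable is not free in the other side):
  ∀p ∃m (¬J(p,p) ∨ L(m,m))
The prefix is ∀p ∃m: 1 universal, 1 existential.

1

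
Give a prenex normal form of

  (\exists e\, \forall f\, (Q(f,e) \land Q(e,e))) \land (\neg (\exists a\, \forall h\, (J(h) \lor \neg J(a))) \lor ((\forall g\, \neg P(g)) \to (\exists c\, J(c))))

\exists e\, \forall f\, \forall a\, \exists h\, \exists g\, \exists c\, (Q(f,e) \land Q(e,e) \land (\neg J(h) \land J(a) \lor P(g) \lor J(c)))

Eliminate → and ↔ using ¬ and ∨.
  (\exists e\, \forall f\, (Q(f,e) \land Q(e,e))) \land (\neg (\exists a\, \forall h\, (J(h) \lor \neg J(a))) \lor \neg (\forall g\, \neg P(g)) \lor (\exists c\, J(c)))
Move each ¬ inward, flipping quantifiers it crosses:
  (\exists e\, \forall f\, (Q(f,e) \land Q(e,e))) \land ((\forall a\, \exists h\, (\neg J(h) \land J(a))) \lor (\exists g\, P(g)) \lor (\exists c\, J(c)))
Extract every quantifier outward, since the variables are now distinct and don't occur free across branches:
  \exists e\, \forall f\, \forall a\, \exists h\, \exists g\, \exists c\, (Q(f,e) \land Q(e,e) \land (\neg J(h) \land J(a) \lor P(g) \lor J(c)))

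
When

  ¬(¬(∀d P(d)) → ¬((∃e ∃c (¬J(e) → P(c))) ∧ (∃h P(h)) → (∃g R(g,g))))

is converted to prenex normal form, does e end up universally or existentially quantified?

Eliminate → and ↔ using ¬ and ∨.
  ¬(¬¬(∀d P(d)) ∨ ¬(¬((∃e ∃c (¬¬J(e) ∨ P(c))) ∧ (∃h P(h))) ∨ (∃g R(g,g))))
Drive negations inward (¬∀x A ≡ ∃x ¬A, ¬∃x A ≡ ∀x ¬A, De Morgan for ∧/∨):
  (∃d ¬P(d)) ∧ ((∀e ∀c (¬J(e) ∧ ¬P(c))) ∨ (∀h ¬P(h)) ∨ (∃g R(g,g)))
All bound variables are already distinct, so no renaming is needed.
Finally move all quantifiers to the prefix:
  ∃d ∀e ∀c ∀h ∃g (¬P(d) ∧ (¬J(e) ∧ ¬P(c) ∨ ¬P(h) ∨ R(g,g)))
The quantifier ∃e sits under an odd number of negations (counting the antecedent side of each →), so it flips to ∀e.

universal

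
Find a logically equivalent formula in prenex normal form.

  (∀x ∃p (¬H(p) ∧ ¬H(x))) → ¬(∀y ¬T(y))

First replace A → B with ¬A ∨ B.
  ¬(∀x ∃p (¬H(p) ∧ ¬H(x))) ∨ ¬(∀y ¬T(y))
Move each ¬ inward, flipping quantifiers it crosses:
  (∃x ∀p (H(p) ∨ H(x))) ∨ (∃y T(y))
All bound variables are already distinct, so no renaming is needed.
Pull the quantifiers to the front (each side's bound variable is not free in the other side):
  ∃x ∀p ∃y (H(p) ∨ H(x) ∨ T(y))

∃x ∀p ∃y (H(p) ∨ H(x) ∨ T(y))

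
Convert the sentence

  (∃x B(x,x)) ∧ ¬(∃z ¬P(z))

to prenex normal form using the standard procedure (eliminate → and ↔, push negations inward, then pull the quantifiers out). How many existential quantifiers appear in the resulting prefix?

Drive negations inward (¬∀x A ≡ ∃x ¬A, ¬∃x A ≡ ∀x ¬A, De Morgan for ∧/∨):
  (∃x B(x,x)) ∧ (∀z P(z))
Extract every quantifier outward, since the variables are now distinct and don't occur free across branches:
  ∃x ∀z (B(x,x) ∧ P(z))
The prefix is ∃x ∀z: 1 universal, 1 existential.

1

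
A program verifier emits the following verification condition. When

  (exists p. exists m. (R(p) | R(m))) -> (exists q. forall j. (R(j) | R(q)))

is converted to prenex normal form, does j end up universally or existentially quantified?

Eliminate → and ↔ using ¬ and ∨.
  ~(exists p. exists m. (R(p) | R(m))) | (exists q. forall j. (R(j) | R(q)))
Push ¬ through the quantifiers and connectives to reach negation normal form:
  (forall p. forall m. (~R(p) & ~R(m))) | (exists q. forall j. (R(j) | R(q)))
Finally move all quantifiers to the prefix:
  forall p. forall m. exists q. forall j. (~R(p) & ~R(m) | R(j) | R(q))
The quantifier forall j sits under an even number of negations (counting the antecedent side of each →), so it remains universal.

universal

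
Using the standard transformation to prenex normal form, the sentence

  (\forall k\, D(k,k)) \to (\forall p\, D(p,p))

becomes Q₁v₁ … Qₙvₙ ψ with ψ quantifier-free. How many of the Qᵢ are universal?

First replace A → B with ¬A ∨ B.
  \neg (\forall k\, D(k,k)) \lor (\forall p\, D(p,p))
Move each ¬ inward, flipping quantifiers it crosses:
  (\exists k\, \neg D(k,k)) \lor (\forall p\, D(p,p))
All bound variables are already distinct, so no renaming is needed.
Pull the quantifiers to the front (each side's bound variable is not free in the other side):
  \exists k\, \forall p\, (\neg D(k,k) \lor D(p,p))
The prefix is \exists k \forall p: 1 universal, 1 existential.

1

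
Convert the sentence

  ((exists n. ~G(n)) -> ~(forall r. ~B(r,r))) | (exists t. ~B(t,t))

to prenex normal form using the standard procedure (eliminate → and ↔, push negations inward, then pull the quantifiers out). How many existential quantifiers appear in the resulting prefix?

Rewrite implications/biconditionals: A → B as ¬A ∨ B.
  ~(exists n. ~G(n)) | ~(forall r. ~B(r,r)) | (exists t. ~B(t,t))
Drive negations inward (¬∀x A ≡ ∃x ¬A, ¬∃x A ≡ ∀x ¬A, De Morgan for ∧/∨):
  (forall n. G(n)) | (exists r. B(r,r)) | (exists t. ~B(t,t))
All bound variables are already distinct, so no renaming is needed.
Extract every quantifier outward, since the variables are now distinct and don't occur free across branches:
  forall n. exists r. exists t. (G(n) | B(r,r) | ~B(t,t))
The prefix is forall n exists r exists t: 1 universal, 2 existential.

2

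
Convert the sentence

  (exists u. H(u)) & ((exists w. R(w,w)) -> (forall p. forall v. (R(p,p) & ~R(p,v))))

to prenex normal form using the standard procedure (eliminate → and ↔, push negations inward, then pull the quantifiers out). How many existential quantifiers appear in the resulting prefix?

1

Eliminate → and ↔ using ¬ and ∨.
  (exists u. H(u)) & (~(exists w. R(w,w)) | (forall p. forall v. (R(p,p) & ~R(p,v))))
Drive negations inward (¬∀x A ≡ ∃x ¬A, ¬∃x A ≡ ∀x ¬A, De Morgan for ∧/∨):
  (exists u. H(u)) & ((forall w. ~R(w,w)) | (forall p. forall v. (R(p,p) & ~R(p,v))))
Extract every quantifier outward, since the variables are now distinct and don't occur free across branches:
  exists u. forall w. forall p. forall v. (H(u) & (~R(w,w) | R(p,p) & ~R(p,v)))
The prefix is exists u forall w forall p forall v: 3 universal, 1 existential.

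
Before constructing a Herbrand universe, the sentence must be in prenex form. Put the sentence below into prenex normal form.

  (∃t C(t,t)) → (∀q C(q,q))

Rewrite implications/biconditionals: A → B as ¬A ∨ B.
  ¬(∃t C(t,t)) ∨ (∀q C(q,q))
Push ¬ through the quantifiers and connectives to reach negation normal form:
  (∀t ¬C(t,t)) ∨ (∀q C(q,q))
Extract every quantifier outward, since the variables are now distinct and don't occur free across branches:
  ∀t ∀q (¬C(t,t) ∨ C(q,q))

∀t ∀q (¬C(t,t) ∨ C(q,q))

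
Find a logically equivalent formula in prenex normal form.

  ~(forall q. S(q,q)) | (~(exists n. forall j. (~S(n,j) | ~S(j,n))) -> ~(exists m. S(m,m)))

exists q. exists n. forall j. forall m. (~S(q,q) | ~S(n,j) | ~S(j,n) | ~S(m,m))

First replace A → B with ¬A ∨ B.
  ~(forall q. S(q,q)) | ~~(exists n. forall j. (~S(n,j) | ~S(j,n))) | ~(exists m. S(m,m))
Move each ¬ inward, flipping quantifiers it crosses:
  (exists q. ~S(q,q)) | (exists n. forall j. (~S(n,j) | ~S(j,n))) | (forall m. ~S(m,m))
Extract every quantifier outward, since the variables are now distinct and don't occur free across branches:
  exists q. exists n. forall j. forall m. (~S(q,q) | ~S(n,j) | ~S(j,n) | ~S(m,m))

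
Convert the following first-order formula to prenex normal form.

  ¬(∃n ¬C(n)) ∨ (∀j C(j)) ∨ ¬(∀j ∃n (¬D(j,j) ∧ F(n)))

∀n ∀j ∃v ∀a (C(n) ∨ C(j) ∨ D(v,v) ∨ ¬F(a))

Push ¬ through the quantifiers and connectives to reach negation normal form:
  (∀n C(n)) ∨ (∀j C(j)) ∨ (∃j ∀n (D(j,j) ∨ ¬F(n)))
Rename bound variables to avoid capture: j↦v, n↦a.
  (∀n C(n)) ∨ (∀j C(j)) ∨ (∃v ∀a (D(v,v) ∨ ¬F(a)))
Pull the quantifiers to the front (each side's bound variable is not free in the other side):
  ∀n ∀j ∃v ∀a (C(n) ∨ C(j) ∨ D(v,v) ∨ ¬F(a))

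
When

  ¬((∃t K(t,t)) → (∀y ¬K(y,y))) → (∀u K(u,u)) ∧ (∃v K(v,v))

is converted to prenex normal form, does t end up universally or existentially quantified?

Eliminate → and ↔ using ¬ and ∨.
  ¬¬(¬(∃t K(t,t)) ∨ (∀y ¬K(y,y))) ∨ (∀u K(u,u)) ∧ (∃v K(v,v))
Move each ¬ inward, flipping quantifiers it crosses:
  (∀t ¬K(t,t)) ∨ (∀y ¬K(y,y)) ∨ (∀u K(u,u)) ∧ (∃v K(v,v))
All bound variables are already distinct, so no renaming is needed.
Pull the quantifiers to the front (each side's bound variable is not free in the other side):
  ∀t ∀y ∀u ∃v (¬K(t,t) ∨ ¬K(y,y) ∨ K(u,u) ∧ K(v,v))
The quantifier ∃t sits under an odd number of negations (counting the antecedent side of each →), so it flips to ∀t.

universal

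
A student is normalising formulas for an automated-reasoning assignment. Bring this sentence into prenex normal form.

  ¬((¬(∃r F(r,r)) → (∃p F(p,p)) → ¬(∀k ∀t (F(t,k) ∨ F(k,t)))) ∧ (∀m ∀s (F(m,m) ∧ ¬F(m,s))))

Eliminate → and ↔ using ¬ and ∨.
  ¬((¬¬(∃r F(r,r)) ∨ ¬(∃p F(p,p)) ∨ ¬(∀k ∀t (F(t,k) ∨ F(k,t)))) ∧ (∀m ∀s (F(m,m) ∧ ¬F(m,s))))
Drive negations inward (¬∀x A ≡ ∃x ¬A, ¬∃x A ≡ ∀x ¬A, De Morgan for ∧/∨):
  (∀r ¬F(r,r)) ∧ (∃p F(p,p)) ∧ (∀k ∀t (F(t,k) ∨ F(k,t))) ∨ (∃m ∃s (¬F(m,m) ∨ F(m,s)))
Finally move all quantifiers to the prefix:
  ∀r ∃p ∀k ∀t ∃m ∃s (¬F(r,r) ∧ F(p,p) ∧ (F(t,k) ∨ F(k,t)) ∨ ¬F(m,m) ∨ F(m,s))

∀r ∃p ∀k ∀t ∃m ∃s (¬F(r,r) ∧ F(p,p) ∧ (F(t,k) ∨ F(k,t)) ∨ ¬F(m,m) ∨ F(m,s))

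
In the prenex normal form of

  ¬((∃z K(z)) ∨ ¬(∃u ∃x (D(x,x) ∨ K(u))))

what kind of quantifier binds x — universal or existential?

existential

Move each ¬ inward, flipping quantifiers it crosses:
  (∀z ¬K(z)) ∧ (∃u ∃x (D(x,x) ∨ K(u)))
All bound variables are already distinct, so no renaming is needed.
Pull the quantifiers to the front (each side's bound variable is not free in the other side):
  ∀z ∃u ∃x (¬K(z) ∧ (D(x,x) ∨ K(u)))
The quantifier ∃x sits under an even number of negations, so it remains existential.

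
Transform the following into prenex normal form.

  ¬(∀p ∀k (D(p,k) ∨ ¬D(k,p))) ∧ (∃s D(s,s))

∃p ∃k ∃s (¬D(p,k) ∧ D(k,p) ∧ D(s,s))

Move each ¬ inward, flipping quantifiers it crosses:
  (∃p ∃k (¬D(p,k) ∧ D(k,p))) ∧ (∃s D(s,s))
Extract every quantifier outward, since the variables are now distinct and don't occur free across branches:
  ∃p ∃k ∃s (¬D(p,k) ∧ D(k,p) ∧ D(s,s))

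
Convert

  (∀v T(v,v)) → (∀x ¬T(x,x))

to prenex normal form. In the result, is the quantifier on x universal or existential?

First replace A → B with ¬A ∨ B.
  ¬(∀v T(v,v)) ∨ (∀x ¬T(x,x))
Push ¬ through the quantifiers and connectives to reach negation normal form:
  (∃v ¬T(v,v)) ∨ (∀x ¬T(x,x))
Pull the quantifiers to the front (each side's bound variable is not free in the other side):
  ∃v ∀x (¬T(v,v) ∨ ¬T(x,x))
The quantifier ∀x sits under an even number of negations (counting the antecedent side of each →), so it remains universal.

universal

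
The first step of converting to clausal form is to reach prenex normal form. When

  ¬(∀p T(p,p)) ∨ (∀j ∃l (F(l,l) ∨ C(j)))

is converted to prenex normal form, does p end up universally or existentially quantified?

existential

Drive negations inward (¬∀x A ≡ ∃x ¬A, ¬∃x A ≡ ∀x ¬A, De Morgan for ∧/∨):
  (∃p ¬T(p,p)) ∨ (∀j ∃l (F(l,l) ∨ C(j)))
All bound variables are already distinct, so no renaming is needed.
Finally move all quantifiers to the prefix:
  ∃p ∀j ∃l (¬T(p,p) ∨ F(l,l) ∨ C(j))
The quantifier ∀p sits under an odd number of negations, so it flips to ∃p.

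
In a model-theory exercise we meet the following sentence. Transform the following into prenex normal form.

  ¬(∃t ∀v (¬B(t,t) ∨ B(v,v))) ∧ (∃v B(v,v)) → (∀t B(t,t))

∃t ∀v ∀x ∀a (¬B(t,t) ∨ B(v,v) ∨ ¬B(x,x) ∨ B(a,a))

Rewrite implications/biconditionals: A → B as ¬A ∨ B.
  ¬(¬(∃t ∀v (¬B(t,t) ∨ B(v,v))) ∧ (∃v B(v,v))) ∨ (∀t B(t,t))
Move each ¬ inward, flipping quantifiers it crosses:
  (∃t ∀v (¬B(t,t) ∨ B(v,v))) ∨ (∀v ¬B(v,v)) ∨ (∀t B(t,t))
Give each quantifier a distinct variable: v↦x, t↦a.
  (∃t ∀v (¬B(t,t) ∨ B(v,v))) ∨ (∀x ¬B(x,x)) ∨ (∀a B(a,a))
Pull the quantifiers to the front (each side's bound variable is not free in the other side):
  ∃t ∀v ∀x ∀a (¬B(t,t) ∨ B(v,v) ∨ ¬B(x,x) ∨ B(a,a))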